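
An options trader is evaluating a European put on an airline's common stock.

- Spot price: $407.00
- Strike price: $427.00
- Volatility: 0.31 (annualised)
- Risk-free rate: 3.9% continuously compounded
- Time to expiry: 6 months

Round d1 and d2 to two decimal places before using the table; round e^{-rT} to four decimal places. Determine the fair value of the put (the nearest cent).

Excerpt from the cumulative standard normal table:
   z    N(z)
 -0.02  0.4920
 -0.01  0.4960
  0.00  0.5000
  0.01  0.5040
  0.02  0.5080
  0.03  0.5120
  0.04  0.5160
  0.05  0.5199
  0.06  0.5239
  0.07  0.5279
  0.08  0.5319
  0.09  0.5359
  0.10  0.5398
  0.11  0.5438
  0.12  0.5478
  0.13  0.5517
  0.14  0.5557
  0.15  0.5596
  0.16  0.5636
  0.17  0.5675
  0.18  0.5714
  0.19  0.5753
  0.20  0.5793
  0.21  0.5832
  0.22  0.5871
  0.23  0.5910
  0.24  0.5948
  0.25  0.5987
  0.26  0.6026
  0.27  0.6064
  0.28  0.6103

$42.32

σ√T = 0.31·√0.5 = 0.2192
d₁ = [ln(407/427) + (0.039 + 0.31²/2)·0.5] / 0.2192 = [-0.0480 + 0.0435] / 0.2192 = -0.0203 ⇒ -0.02
d₂ = d₁ − σ√T = -0.0203 − 0.2192 = -0.2395 ⇒ -0.24
e^(−rT) = e^(−0.039·0.5) = 0.9807
N(−d₂) = N(0.24) = 0.5948;  N(−d₁) = N(0.02) = 0.5080
P = 427·0.9807·0.5948 − 407·0.5080 = 249.0778 − 206.7560 = 42.3218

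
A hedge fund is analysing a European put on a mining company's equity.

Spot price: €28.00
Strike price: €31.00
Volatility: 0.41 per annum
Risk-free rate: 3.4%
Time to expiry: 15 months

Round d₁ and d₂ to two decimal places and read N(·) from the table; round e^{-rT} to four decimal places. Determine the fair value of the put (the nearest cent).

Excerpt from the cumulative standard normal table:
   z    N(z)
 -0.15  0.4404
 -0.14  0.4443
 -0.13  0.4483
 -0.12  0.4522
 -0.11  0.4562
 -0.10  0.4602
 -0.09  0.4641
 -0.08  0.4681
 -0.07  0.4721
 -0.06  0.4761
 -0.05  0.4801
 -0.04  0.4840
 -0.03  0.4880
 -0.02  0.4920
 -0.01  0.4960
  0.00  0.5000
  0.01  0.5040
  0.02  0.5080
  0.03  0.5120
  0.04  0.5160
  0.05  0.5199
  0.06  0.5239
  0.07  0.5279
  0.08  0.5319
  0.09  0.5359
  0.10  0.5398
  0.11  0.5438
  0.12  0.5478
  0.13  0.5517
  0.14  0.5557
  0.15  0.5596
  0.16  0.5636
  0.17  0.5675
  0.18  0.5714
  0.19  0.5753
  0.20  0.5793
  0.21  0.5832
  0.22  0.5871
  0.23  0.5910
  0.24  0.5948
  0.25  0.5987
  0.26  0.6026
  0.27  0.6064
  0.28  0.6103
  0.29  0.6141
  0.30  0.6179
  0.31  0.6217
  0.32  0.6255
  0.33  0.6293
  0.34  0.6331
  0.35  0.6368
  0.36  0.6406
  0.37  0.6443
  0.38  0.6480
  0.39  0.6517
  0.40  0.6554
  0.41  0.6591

σ√T = 0.41 × 1.1180 = 0.4584
ln(S/K) + (r + σ²/2)T = ln(28/31) + (0.034 + 0.41²/2)·1.25 = -0.1018 + 0.1476 = 0.0458
d₁ = 0.0458 / 0.4584 = 0.0999 → 0.10
d₂ = d₁ − σ√T = 0.0999 − 0.4584 = -0.3585 → -0.36
exp(−rT) = exp(−0.034·1.25) = 0.9584
N(−d₂) = N(0.36) = 0.6406;  N(−d₁) = N(-0.10) = 0.4602
P = 31·0.9584·0.6406 − 28·0.4602 = 19.0325 − 12.8856 = 6.1469

€6.15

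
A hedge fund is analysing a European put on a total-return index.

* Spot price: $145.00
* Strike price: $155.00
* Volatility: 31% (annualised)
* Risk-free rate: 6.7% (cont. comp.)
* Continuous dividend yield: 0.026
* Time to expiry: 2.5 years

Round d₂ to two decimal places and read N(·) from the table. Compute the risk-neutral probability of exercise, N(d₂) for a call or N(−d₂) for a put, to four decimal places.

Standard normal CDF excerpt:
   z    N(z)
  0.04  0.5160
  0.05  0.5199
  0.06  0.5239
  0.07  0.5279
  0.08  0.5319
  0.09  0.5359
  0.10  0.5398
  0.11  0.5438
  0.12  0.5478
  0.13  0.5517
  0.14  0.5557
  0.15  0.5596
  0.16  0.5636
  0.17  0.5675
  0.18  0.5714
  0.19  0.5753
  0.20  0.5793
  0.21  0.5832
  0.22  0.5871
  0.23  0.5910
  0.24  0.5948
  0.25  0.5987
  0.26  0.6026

0.5675

T = 2.5;  σ√T = 0.4902
d₁ = [ln(145/155) + (0.067 − 0.026 + ½·0.31²)·2.5] / (σ√T) = (-0.0667 + 0.2226) / 0.4902 = 0.3181 → 0.32
d₂ = 0.3181 − 0.4902 = -0.1720 → -0.17
Pr(exercise) under Q = N(−d₂) = N(0.17) = 0.5675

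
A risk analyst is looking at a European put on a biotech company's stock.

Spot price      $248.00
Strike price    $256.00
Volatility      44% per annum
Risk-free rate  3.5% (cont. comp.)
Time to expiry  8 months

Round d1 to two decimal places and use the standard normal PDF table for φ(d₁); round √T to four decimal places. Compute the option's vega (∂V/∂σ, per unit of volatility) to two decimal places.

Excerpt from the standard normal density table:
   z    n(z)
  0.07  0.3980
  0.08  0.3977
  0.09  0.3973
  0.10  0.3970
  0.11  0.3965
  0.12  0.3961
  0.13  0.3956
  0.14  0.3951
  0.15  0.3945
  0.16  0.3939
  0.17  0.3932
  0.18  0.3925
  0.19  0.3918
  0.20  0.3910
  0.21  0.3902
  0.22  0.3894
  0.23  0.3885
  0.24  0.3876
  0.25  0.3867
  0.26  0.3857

79.76

σ√T = 0.44 × 0.8165 = 0.3593
d₁ = [ln(248/256) + (0.035 + 0.44²/2)·0.6667] / 0.3593 = [-0.0317 + 0.0879] / 0.3593 = 0.1562 → 0.16
√T = √0.6667 = 0.8165
φ(d₁) = φ(0.16) = 0.3939
vega = S·φ(d₁)·√T = 248·0.3939·0.8165 = 79.7616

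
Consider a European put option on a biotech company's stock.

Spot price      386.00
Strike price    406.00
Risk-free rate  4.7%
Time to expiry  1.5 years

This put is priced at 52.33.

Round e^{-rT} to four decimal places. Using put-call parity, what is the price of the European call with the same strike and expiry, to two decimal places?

59.98

exp(−rT) = exp(−0.047·1.5) = 0.9319
Put-call parity: C − P = S − K·e^(−rT) = 386 − 406·0.9319 = 386 − 378.3514 = 7.6486
C = P + (C − P) = 52.33 + (7.6486) = 59.9786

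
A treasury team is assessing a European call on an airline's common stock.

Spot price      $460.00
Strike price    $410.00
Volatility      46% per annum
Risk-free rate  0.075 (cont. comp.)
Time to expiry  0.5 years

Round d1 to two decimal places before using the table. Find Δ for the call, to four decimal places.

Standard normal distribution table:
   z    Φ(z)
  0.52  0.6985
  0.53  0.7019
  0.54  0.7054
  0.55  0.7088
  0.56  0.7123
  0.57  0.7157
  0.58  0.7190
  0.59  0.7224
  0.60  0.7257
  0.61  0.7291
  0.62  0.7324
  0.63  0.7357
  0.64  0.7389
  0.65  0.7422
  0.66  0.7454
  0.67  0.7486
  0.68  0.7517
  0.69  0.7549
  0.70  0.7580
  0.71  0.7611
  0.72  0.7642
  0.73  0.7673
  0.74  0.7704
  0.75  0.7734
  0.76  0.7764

T = 0.5;  σ√T = 0.3253
d₁ = [ln(460/410) + (0.075 + 0.46²/2)·0.5] / 0.3253 = [0.1151 + 0.0904] / 0.3253 = 0.6317 ≈ 0.63
N(d₁) = N(0.63) = 0.7357
Δ_call = N(d₁) = 0.7357

0.7357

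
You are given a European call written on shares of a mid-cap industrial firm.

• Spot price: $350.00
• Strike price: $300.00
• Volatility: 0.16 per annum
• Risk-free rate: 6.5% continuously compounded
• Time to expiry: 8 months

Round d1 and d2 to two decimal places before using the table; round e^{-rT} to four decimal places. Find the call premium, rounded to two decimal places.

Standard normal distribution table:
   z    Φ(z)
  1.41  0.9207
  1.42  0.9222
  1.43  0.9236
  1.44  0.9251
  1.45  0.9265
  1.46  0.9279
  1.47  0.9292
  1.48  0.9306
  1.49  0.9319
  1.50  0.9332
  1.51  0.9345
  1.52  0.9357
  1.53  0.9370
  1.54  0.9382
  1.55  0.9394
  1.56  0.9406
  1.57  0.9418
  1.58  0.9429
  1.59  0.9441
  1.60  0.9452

σ√T = 0.16·√0.6667 = 0.1306
d₁ = [ln(350/300) + (0.065 + 0.16²/2)·0.6667] / 0.1306 = [0.1542 + 0.0519] / 0.1306 = 1.5770 ⇒ 1.58
d₂ = d₁ − σ√T = 1.5770 − 0.1306 = 1.4464 ⇒ 1.45
exp(−rT) = exp(−0.065·0.6667) = 0.9576
N(d₁) = N(1.58) = 0.9429;  N(d₂) = N(1.45) = 0.9265
C = 350·0.9429 − 300·0.9576·0.9265 = 330.0150 − 266.1649 = 63.8501

$63.85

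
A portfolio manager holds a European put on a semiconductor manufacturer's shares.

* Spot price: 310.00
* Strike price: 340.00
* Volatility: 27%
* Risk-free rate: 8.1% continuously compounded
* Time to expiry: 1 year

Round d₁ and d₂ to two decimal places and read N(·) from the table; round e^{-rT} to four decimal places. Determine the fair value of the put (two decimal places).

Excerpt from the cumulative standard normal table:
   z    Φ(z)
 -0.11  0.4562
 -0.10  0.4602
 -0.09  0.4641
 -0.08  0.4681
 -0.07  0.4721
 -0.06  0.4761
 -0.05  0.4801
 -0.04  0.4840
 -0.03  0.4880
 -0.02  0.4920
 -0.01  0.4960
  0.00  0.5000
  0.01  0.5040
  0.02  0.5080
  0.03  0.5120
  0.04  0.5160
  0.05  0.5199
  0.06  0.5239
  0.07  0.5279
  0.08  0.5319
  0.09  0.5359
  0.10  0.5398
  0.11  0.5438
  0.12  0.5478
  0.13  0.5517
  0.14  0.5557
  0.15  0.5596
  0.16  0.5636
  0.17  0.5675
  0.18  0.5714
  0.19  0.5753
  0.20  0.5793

35.29

T = 1;  σ√T = 0.2700
d₁ = [ln(310/340) + (0.081 + 0.27²/2)·1] / 0.2700 = [-0.0924 + 0.1174] / 0.2700 = 0.0929 ⇒ 0.09
d₂ = d₁ − σ√T = 0.0929 − 0.2700 = -0.1771 ⇒ -0.18
e^(−rT) = e^(−0.081·1) = 0.9222
N(−d₂) = N(0.18) = 0.5714;  N(−d₁) = N(-0.09) = 0.4641
P = 340·0.9222·0.5714 − 310·0.4641 = 179.1613 − 143.8710 = 35.2903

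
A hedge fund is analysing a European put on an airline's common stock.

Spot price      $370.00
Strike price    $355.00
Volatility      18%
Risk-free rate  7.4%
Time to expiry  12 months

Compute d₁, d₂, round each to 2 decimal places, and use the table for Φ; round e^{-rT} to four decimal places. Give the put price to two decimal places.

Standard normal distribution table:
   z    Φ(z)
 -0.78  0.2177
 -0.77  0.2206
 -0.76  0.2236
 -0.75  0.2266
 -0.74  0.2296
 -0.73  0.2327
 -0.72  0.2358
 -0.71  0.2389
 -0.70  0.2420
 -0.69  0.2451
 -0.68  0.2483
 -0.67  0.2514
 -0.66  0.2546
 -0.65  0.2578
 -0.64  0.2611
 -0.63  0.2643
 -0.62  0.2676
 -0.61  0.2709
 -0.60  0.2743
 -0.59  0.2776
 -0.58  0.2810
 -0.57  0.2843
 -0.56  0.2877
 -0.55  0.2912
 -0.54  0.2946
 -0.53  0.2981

σ√T = 0.18 × 1.0000 = 0.1800
d₁ = [ln(370/355) + (0.074 + 0.18²/2)·1] / 0.1800 = [0.0414 + 0.0902] / 0.1800 = 0.7310 which rounds to 0.73
d₂ = d₁ − σ√T = 0.7310 − 0.1800 = 0.5510 which rounds to 0.55
exp(−rT) = exp(−0.074·1) = 0.9287
N(−d₂) = N(-0.55) = 0.2912;  N(−d₁) = N(-0.73) = 0.2327
P = 355·0.9287·0.2912 − 370·0.2327 = 96.0053 − 86.0990 = 9.9063

$9.91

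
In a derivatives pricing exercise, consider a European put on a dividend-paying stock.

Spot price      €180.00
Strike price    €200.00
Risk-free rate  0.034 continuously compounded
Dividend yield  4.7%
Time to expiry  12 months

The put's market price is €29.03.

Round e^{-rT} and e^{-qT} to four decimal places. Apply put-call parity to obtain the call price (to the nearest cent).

exp(−qT) = exp(−0.047·1) = 0.9541;  exp(−rT) = exp(−0.034·1) = 0.9666
Put-call parity: C − P = S·e^(−qT) − K·e^(−rT) = 180·0.9541 − 200·0.9666 = 171.7380 − 193.3200 = -21.5820
C = P + (C − P) = 29.03 + (-21.5820) = 7.4480

€7.45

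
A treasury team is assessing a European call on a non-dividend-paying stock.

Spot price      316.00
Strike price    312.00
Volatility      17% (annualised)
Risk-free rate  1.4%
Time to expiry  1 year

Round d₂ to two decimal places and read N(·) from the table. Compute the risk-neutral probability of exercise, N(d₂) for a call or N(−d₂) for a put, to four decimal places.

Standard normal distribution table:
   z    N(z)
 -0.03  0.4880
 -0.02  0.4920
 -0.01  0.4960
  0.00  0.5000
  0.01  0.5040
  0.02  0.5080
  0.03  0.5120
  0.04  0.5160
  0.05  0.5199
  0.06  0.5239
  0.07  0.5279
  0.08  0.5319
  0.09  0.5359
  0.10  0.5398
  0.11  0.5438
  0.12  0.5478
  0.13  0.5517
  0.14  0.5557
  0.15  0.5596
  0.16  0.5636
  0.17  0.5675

T = 1;  σ√T = 0.1700
d₁ = [ln(316/312) + (0.014 + 0.17²/2)·1] / 0.1700 = [0.0127 + 0.0285] / 0.1700 = 0.2423 ⇒ 0.24
d₂ = d₁ − σ√T = 0.2423 − 0.1700 = 0.0723 ⇒ 0.07
Pr(exercise) under Q = N(d₂) = 0.5279

0.5279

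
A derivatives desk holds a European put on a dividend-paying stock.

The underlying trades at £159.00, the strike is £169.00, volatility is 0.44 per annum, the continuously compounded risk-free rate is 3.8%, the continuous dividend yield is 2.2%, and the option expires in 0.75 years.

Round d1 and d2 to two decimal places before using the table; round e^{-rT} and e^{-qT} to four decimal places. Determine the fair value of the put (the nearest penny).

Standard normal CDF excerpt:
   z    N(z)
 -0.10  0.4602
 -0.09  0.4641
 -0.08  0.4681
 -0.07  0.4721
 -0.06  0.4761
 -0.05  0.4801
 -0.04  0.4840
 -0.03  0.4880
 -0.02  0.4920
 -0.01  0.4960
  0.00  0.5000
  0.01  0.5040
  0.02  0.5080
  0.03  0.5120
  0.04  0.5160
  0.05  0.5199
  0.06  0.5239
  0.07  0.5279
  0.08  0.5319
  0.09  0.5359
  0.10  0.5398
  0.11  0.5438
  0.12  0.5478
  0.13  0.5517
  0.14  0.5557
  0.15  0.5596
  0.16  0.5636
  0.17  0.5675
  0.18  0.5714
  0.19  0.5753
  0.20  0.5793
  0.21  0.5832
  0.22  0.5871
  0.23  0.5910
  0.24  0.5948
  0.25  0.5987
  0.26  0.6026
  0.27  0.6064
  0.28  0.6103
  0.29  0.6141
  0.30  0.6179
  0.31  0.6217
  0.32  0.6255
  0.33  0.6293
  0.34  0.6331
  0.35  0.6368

£28.28

σ√T = 0.44·√0.75 = 0.3811
d₁ = [ln(159/169) + (0.038 − 0.022 + 0.44²/2)·0.75] / 0.3811 = [-0.0610 + 0.0846] / 0.3811 = 0.0619 ≈ 0.06
d₂ = d₁ − σ√T = 0.0619 − 0.3811 = -0.3191 ≈ -0.32
exp(−qT) = exp(−0.022·0.75) = 0.9836;  exp(−rT) = exp(−0.038·0.75) = 0.9719
P = 169·0.9719·N(0.32) − 159·0.9836·N(-0.06) = 169·0.9719·0.6255 − 159·0.9836·0.4761 = 102.7391 − 74.4584 = 28.2806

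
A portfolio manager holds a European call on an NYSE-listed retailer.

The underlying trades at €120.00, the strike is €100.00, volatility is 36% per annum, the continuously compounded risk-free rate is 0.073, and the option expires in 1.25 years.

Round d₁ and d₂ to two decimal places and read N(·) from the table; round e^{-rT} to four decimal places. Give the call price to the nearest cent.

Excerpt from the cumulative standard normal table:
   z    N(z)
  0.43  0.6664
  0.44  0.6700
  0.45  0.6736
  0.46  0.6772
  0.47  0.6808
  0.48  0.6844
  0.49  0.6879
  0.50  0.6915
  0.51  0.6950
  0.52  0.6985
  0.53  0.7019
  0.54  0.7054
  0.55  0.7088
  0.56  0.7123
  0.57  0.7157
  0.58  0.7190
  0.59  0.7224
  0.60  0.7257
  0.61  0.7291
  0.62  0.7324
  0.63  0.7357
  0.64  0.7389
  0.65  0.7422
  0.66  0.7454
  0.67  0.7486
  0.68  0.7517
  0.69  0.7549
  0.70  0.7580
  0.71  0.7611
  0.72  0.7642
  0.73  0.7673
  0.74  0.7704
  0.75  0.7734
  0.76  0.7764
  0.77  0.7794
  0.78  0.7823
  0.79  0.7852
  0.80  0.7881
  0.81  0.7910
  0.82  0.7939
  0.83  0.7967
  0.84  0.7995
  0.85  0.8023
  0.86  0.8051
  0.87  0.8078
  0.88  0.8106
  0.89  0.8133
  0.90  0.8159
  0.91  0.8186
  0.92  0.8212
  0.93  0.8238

€34.80

σ√T = 0.36·√1.25 = 0.4025
d₁ = [ln(120/100) + (0.073 + ½·0.36²)·1.25] / (σ√T) = (0.1823 + 0.1722) / 0.4025 = 0.8809 ⇒ 0.88
d₂ = 0.8809 − 0.4025 = 0.4784 ⇒ 0.48
e^(−rT) = e^(−0.073·1.25) = 0.9128
N(d₁) = N(0.88) = 0.8106;  N(d₂) = N(0.48) = 0.6844
C = 120·0.8106 − 100·0.9128·0.6844 = 97.2720 − 62.4720 = 34.8000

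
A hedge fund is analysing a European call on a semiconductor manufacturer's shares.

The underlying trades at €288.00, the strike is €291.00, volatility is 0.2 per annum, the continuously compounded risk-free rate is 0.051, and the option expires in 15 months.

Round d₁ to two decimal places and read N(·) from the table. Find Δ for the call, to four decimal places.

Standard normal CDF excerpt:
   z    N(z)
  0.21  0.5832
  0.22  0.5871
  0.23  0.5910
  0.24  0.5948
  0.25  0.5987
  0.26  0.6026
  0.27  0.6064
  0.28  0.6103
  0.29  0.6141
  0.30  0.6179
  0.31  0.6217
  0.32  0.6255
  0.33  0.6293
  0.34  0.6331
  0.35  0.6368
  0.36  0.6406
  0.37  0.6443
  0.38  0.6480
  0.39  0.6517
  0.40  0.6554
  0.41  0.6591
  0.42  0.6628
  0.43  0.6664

T = 1.25;  σ√T = 0.2236
ln(S/K) + (r + σ²/2)T = ln(288/291) + (0.051 + 0.2²/2)·1.25 = -0.0104 + 0.0888 = 0.0784
d₁ = 0.0784 / 0.2236 = 0.3506 ≈ 0.35
N(d₁) = N(0.35) = 0.6368
Δ_call = N(d₁) = 0.6368

0.6368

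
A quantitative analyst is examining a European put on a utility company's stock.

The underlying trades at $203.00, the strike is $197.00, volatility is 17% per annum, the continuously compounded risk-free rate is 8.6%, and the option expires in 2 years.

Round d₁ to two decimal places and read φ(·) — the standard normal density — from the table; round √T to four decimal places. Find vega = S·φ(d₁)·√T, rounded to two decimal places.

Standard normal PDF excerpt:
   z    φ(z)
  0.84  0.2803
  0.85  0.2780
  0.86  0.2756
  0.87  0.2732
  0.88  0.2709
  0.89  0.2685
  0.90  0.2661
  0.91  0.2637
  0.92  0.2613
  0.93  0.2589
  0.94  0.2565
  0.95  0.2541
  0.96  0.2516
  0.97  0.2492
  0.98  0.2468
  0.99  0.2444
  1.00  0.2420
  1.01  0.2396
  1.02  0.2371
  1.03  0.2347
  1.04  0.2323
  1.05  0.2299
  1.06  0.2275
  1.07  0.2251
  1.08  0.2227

σ√T = 0.17 × 1.4142 = 0.2404
d₁ = [ln(203/197) + (0.086 + 0.17²/2)·2] / 0.2404 = [0.0300 + 0.2009] / 0.2404 = 0.9604 which rounds to 0.96
√T = √2 = 1.4142
φ(d₁) = φ(0.96) = 0.2516
vega = S·φ(d₁)·√T = 203·0.2516·1.4142 = 72.2300
(Vega is the same for a European call and put with the same parameters.)

72.23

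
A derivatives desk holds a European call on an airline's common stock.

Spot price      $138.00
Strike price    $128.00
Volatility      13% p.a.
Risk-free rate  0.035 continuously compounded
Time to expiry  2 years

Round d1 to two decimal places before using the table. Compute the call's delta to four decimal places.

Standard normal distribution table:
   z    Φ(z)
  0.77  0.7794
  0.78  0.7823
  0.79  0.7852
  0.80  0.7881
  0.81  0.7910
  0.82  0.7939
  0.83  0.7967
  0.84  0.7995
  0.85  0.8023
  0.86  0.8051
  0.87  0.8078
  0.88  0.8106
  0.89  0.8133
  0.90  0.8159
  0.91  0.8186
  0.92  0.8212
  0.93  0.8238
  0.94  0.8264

T = 2;  σ√T = 0.1838
ln(S/K) + (r + σ²/2)T = ln(138/128) + (0.035 + 0.13²/2)·2 = 0.0752 + 0.0869 = 0.1621
d₁ = 0.1621 / 0.1838 = 0.8818 ≈ 0.88
N(d₁) = N(0.88) = 0.8106
Δ_call = N(d₁) = 0.8106

0.8106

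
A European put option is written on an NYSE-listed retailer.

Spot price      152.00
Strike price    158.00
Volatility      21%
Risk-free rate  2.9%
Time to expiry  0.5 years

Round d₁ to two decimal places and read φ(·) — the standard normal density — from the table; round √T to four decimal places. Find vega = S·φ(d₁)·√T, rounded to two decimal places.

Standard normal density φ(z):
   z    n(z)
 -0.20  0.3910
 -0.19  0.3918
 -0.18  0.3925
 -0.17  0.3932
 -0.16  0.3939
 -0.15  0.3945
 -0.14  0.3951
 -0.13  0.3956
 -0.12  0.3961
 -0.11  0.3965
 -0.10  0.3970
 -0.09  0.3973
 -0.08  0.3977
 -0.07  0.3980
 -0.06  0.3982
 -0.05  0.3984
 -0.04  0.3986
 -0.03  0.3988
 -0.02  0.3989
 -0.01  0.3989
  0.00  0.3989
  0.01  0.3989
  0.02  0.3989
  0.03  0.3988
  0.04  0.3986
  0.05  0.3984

42.70

σ√T = 0.21 × 0.7071 = 0.1485
d₁ = [ln(152/158) + (0.029 + ½·0.21²)·0.5] / (σ√T) = (-0.0387 + 0.0255) / 0.1485 = -0.0888 ⇒ -0.09
√T = √0.5 = 0.7071
φ(d₁) = φ(-0.09) = 0.3973
vega = S·φ(d₁)·√T = 152·0.3973·0.7071 = 42.7015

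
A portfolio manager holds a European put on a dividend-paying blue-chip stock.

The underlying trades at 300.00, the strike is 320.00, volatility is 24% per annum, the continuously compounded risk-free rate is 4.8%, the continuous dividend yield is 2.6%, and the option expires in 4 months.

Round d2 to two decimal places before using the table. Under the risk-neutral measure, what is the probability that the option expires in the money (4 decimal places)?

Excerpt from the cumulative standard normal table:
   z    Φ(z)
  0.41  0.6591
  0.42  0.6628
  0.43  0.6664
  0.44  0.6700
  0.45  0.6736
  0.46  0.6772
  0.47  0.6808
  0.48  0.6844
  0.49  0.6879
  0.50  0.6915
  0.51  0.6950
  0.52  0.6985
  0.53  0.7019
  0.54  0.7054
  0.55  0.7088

0.6844

σ√T = 0.24 × 0.5774 = 0.1386
d₁ = [ln(300/320) + (0.048 − 0.026 + 0.24²/2)·0.3333] / 0.1386 = [-0.0645 + 0.0169] / 0.1386 = -0.3436 ⇒ -0.34
d₂ = d₁ − σ√T = -0.3436 − 0.1386 = -0.4821 ⇒ -0.48
Pr(exercise) under Q = N(−d₂) = N(0.48) = 0.6844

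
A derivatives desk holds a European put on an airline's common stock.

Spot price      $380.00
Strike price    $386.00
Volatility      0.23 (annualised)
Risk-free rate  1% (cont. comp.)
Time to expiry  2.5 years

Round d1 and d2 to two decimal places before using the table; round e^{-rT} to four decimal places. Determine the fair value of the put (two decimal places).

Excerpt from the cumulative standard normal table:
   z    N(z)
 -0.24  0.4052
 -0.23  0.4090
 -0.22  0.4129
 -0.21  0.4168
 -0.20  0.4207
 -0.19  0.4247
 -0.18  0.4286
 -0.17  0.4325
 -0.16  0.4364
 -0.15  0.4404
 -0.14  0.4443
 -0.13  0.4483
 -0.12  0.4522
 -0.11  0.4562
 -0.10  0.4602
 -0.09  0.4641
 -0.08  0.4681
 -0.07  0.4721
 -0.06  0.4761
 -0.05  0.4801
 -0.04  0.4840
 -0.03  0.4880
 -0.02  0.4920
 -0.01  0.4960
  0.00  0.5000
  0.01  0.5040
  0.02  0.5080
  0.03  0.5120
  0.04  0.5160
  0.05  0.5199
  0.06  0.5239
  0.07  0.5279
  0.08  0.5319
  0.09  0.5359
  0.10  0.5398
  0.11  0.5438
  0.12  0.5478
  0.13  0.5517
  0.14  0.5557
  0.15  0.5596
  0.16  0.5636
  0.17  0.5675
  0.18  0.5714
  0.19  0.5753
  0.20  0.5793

$53.79

T = 2.5;  σ√T = 0.3637
d₁ = [ln(380/386) + (0.01 + 0.23²/2)·2.5] / 0.3637 = [-0.0157 + 0.0911] / 0.3637 = 0.2075 ⇒ 0.21
d₂ = d₁ − σ√T = 0.2075 − 0.3637 = -0.1562 ⇒ -0.16
e^(−rT) = e^(−0.01·2.5) = 0.9753
P = 386·0.9753·N(0.16) − 380·N(-0.21) = 386·0.9753·0.5636 − 380·0.4168 = 212.1761 − 158.3840 = 53.7921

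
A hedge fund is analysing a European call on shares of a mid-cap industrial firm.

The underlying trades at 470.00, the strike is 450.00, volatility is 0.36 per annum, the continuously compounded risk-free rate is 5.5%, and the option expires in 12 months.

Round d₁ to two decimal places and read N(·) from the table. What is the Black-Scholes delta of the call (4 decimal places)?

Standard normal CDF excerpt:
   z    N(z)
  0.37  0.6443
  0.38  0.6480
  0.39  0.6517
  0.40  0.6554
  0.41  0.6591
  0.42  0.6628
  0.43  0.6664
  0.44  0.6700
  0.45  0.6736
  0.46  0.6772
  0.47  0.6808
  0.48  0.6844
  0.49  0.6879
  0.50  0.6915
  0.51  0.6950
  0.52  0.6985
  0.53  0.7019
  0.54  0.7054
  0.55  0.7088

σ√T = 0.36 × 1.0000 = 0.3600
d₁ = [ln(470/450) + (0.055 + ½·0.36²)·1] / (σ√T) = (0.0435 + 0.1198) / 0.3600 = 0.4536 ⇒ 0.45
N(d₁) = N(0.45) = 0.6736
Δ_call = N(d₁) = 0.6736

0.6736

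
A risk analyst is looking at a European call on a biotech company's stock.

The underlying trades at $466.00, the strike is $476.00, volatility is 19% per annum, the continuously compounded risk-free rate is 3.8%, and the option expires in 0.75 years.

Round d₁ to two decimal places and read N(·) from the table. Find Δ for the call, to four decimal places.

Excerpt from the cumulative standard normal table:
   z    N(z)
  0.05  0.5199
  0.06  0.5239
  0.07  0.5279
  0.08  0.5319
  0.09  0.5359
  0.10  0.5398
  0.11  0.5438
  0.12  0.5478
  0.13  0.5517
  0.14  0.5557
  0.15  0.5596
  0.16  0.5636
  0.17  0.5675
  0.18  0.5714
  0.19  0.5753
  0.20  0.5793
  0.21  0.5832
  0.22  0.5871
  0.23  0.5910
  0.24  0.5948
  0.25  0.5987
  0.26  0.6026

0.5517

σ√T = 0.19·√0.75 = 0.1645
d₁ = [ln(466/476) + (0.038 + 0.19²/2)·0.75] / 0.1645 = [-0.0212 + 0.0420] / 0.1645 = 0.1264 ⇒ 0.13
N(d₁) = N(0.13) = 0.5517
Δ_call = N(d₁) = 0.5517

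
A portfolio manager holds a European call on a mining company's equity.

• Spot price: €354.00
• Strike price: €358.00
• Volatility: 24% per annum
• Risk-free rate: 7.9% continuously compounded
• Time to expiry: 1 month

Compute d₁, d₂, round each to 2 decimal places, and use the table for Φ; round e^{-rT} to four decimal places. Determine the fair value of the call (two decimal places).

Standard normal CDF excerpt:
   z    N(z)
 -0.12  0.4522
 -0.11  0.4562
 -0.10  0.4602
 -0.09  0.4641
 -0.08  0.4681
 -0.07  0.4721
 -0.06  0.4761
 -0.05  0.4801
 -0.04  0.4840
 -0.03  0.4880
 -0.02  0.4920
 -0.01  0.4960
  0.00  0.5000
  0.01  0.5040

€9.09

T = 0.08333;  σ√T = 0.0693
ln(S/K) + (r + σ²/2)T = ln(354/358) + (0.079 + 0.24²/2)·0.08333 = -0.0112 + 0.0090 = -0.0023
d₁ = -0.0023 / 0.0693 = -0.0325 ⇒ -0.03
d₂ = d₁ − σ√T = -0.0325 − 0.0693 = -0.1018 ⇒ -0.10
e^(−rT) = e^(−0.079·0.08333) = 0.9934
N(d₁) = N(-0.03) = 0.4880;  N(d₂) = N(-0.10) = 0.4602
C = 354·0.4880 − 358·0.9934·0.4602 = 172.7520 − 163.6642 = 9.0878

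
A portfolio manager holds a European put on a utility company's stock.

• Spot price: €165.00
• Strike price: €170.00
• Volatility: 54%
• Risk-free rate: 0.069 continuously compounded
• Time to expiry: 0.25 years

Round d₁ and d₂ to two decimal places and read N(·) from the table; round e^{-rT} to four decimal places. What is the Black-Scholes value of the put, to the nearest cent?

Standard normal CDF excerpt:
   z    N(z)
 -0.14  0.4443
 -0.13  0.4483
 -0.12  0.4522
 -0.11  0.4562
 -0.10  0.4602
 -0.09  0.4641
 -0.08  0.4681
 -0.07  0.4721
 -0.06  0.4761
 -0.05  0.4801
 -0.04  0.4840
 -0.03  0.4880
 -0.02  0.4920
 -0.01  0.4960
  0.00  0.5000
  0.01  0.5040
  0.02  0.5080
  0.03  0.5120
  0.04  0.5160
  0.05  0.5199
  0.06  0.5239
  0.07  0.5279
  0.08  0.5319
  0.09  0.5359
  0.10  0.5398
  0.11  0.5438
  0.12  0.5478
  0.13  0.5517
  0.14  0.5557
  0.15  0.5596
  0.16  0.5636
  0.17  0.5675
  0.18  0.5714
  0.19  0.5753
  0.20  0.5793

T = 0.25;  σ√T = 0.2700
ln(S/K) + (r + σ²/2)T = ln(165/170) + (0.069 + 0.54²/2)·0.25 = -0.0299 + 0.0537 = 0.0238
d₁ = 0.0238 / 0.2700 = 0.0883 ⇒ 0.09
d₂ = d₁ − σ√T = 0.0883 − 0.2700 = -0.1817 ⇒ -0.18
exp(−rT) = exp(−0.069·0.25) = 0.9829
N(−d₂) = N(0.18) = 0.5714;  N(−d₁) = N(-0.09) = 0.4641
P = 170·0.9829·0.5714 − 165·0.4641 = 95.4769 − 76.5765 = 18.9004

€18.90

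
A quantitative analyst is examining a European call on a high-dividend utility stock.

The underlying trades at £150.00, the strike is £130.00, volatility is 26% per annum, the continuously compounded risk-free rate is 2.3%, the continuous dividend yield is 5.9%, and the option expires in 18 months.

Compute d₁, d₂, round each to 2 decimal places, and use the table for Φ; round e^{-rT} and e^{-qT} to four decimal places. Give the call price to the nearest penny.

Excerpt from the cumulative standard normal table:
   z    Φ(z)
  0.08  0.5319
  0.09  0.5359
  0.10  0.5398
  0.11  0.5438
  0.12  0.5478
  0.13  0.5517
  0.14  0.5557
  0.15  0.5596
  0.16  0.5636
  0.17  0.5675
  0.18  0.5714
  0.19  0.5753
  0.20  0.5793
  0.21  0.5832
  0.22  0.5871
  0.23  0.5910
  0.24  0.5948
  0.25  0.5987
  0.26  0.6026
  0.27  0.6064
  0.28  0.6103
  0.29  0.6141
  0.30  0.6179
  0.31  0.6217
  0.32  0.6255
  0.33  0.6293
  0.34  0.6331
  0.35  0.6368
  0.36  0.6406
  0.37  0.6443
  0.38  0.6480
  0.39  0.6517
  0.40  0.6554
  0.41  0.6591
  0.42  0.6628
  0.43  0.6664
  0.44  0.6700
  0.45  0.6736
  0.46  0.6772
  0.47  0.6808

£23.19

σ√T = 0.26 × 1.2247 = 0.3184
d₁ = [ln(150/130) + (0.023 − 0.059 + 0.26²/2)·1.5] / 0.3184 = [0.1431 − 0.0033] / 0.3184 = 0.4390 → 0.44
d₂ = d₁ − σ√T = 0.4390 − 0.3184 = 0.1206 → 0.12
exp(−qT) = exp(−0.059·1.5) = 0.9153;  exp(−rT) = exp(−0.023·1.5) = 0.9661
N(d₁) = N(0.44) = 0.6700;  N(d₂) = N(0.12) = 0.5478
C = 150·0.9153·0.6700 − 130·0.9661·0.5478 = 91.9877 − 68.7998 = 23.1878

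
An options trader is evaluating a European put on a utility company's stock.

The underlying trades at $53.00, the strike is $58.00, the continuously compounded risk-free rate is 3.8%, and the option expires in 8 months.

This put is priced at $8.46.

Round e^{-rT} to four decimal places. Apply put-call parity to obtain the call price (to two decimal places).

e^(−rT) = e^(−0.038·0.6667) = 0.9750
Put-call parity: C − P = S − K·e^(−rT) = 53 − 58·0.9750 = 53 − 56.5500 = -3.5500
C = P + (C − P) = 8.46 + (-3.5500) = 4.9100

$4.91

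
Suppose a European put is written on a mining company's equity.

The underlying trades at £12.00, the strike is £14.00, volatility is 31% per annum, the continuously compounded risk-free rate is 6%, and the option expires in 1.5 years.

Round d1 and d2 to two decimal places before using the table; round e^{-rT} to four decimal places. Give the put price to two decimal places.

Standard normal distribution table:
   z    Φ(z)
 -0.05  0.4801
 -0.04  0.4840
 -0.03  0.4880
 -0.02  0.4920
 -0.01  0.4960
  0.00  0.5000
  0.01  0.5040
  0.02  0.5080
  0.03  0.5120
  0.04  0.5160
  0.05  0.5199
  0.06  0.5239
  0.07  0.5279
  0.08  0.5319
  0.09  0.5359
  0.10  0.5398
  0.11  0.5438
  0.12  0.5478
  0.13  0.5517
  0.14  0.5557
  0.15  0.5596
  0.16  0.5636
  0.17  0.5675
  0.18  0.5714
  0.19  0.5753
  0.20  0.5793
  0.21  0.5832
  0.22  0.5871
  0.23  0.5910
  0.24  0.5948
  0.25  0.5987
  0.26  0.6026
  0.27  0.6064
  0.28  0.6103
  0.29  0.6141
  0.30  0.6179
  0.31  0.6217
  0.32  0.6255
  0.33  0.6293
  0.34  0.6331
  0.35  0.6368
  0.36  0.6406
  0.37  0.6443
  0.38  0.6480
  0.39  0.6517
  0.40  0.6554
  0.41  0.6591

T = 1.5;  σ√T = 0.3797
d₁ = [ln(12/14) + (0.06 + 0.31²/2)·1.5] / 0.3797 = [-0.1542 + 0.1621] / 0.3797 = 0.0209 ≈ 0.02
d₂ = d₁ − σ√T = 0.0209 − 0.3797 = -0.3588 ≈ -0.36
e^(−rT) = e^(−0.06·1.5) = 0.9139
N(−d₂) = N(0.36) = 0.6406;  N(−d₁) = N(-0.02) = 0.4920
P = 14·0.9139·0.6406 − 12·0.4920 = 8.1962 − 5.9040 = 2.2922

£2.29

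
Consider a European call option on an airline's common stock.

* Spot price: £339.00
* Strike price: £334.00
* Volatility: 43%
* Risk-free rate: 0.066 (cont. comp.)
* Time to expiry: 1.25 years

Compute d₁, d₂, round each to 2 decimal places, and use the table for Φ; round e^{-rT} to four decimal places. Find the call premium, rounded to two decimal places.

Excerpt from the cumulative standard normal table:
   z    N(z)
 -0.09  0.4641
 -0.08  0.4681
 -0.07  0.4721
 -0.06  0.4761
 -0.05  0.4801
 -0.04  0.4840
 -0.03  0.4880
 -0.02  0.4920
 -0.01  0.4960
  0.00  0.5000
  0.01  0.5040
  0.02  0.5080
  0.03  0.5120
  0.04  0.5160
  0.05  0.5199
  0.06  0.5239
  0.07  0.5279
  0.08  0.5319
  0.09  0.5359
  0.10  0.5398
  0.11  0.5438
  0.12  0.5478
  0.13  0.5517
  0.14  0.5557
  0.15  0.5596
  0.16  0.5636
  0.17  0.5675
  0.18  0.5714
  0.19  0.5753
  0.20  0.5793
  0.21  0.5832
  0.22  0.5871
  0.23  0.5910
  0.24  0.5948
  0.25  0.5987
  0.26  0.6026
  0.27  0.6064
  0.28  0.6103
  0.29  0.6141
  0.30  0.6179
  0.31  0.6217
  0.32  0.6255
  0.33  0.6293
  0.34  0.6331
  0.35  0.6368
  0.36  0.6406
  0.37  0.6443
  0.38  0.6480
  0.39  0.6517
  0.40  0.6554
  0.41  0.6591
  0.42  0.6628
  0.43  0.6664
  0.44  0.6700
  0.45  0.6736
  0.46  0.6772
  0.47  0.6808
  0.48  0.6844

T = 1.25;  σ√T = 0.4808
d₁ = [ln(339/334) + (0.066 + 0.43²/2)·1.25] / 0.4808 = [0.0149 + 0.1981] / 0.4808 = 0.4429 ≈ 0.44
d₂ = d₁ − σ√T = 0.4429 − 0.4808 = -0.0379 ≈ -0.04
exp(−rT) = exp(−0.066·1.25) = 0.9208
C = 339·N(0.44) − 334·0.9208·N(-0.04) = 339·0.6700 − 334·0.9208·0.4840 = 227.1300 − 148.8528 = 78.2772

£78.28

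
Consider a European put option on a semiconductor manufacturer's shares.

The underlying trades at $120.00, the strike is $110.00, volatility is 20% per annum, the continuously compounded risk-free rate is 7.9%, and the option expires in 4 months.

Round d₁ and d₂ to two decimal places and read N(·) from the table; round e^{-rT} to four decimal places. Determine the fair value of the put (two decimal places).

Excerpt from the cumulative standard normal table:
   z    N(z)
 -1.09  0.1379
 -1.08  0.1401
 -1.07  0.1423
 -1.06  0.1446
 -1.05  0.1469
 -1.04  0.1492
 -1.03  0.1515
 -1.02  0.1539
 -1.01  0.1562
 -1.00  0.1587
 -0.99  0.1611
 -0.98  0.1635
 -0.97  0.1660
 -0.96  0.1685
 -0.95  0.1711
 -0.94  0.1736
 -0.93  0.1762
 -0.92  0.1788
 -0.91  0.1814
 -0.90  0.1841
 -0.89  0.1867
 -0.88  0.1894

σ√T = 0.2 × 0.5774 = 0.1155
d₁ = [ln(120/110) + (0.079 + 0.2²/2)·0.3333] / 0.1155 = [0.0870 + 0.0330] / 0.1155 = 1.0393 which rounds to 1.04
d₂ = d₁ − σ√T = 1.0393 − 0.1155 = 0.9239 which rounds to 0.92
e^(−rT) = e^(−0.079·0.3333) = 0.9740
N(−d₂) = N(-0.92) = 0.1788;  N(−d₁) = N(-1.04) = 0.1492
P = 110·0.9740·0.1788 − 120·0.1492 = 19.1566 − 17.9040 = 1.2526

$1.25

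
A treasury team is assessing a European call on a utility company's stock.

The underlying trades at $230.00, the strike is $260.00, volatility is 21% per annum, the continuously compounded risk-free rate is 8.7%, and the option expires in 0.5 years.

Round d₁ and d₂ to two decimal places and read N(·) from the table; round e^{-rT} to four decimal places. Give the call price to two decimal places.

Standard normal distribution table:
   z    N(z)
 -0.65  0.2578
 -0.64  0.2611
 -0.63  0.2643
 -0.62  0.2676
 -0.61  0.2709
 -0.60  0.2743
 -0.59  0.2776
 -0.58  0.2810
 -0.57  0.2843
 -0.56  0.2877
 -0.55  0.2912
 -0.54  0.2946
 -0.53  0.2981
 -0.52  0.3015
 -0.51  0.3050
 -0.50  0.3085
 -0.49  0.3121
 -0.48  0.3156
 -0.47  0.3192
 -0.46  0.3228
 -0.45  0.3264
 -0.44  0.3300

σ√T = 0.21·√0.5 = 0.1485
d₁ = [ln(230/260) + (0.087 + 0.21²/2)·0.5] / 0.1485 = [-0.1226 + 0.0545] / 0.1485 = -0.4585 ⇒ -0.46
d₂ = d₁ − σ√T = -0.4585 − 0.1485 = -0.6069 ⇒ -0.61
e^(−rT) = e^(−0.087·0.5) = 0.9574
N(d₁) = N(-0.46) = 0.3228;  N(d₂) = N(-0.61) = 0.2709
C = 230·0.3228 − 260·0.9574·0.2709 = 74.2440 − 67.4335 = 6.8105

$6.81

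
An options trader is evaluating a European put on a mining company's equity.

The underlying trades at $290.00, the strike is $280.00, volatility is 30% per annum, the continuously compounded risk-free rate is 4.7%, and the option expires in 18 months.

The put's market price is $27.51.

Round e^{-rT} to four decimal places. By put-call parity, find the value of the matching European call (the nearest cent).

e^(−rT) = e^(−0.047·1.5) = 0.9319
Put-call parity: C − P = S − K·e^(−rT) = 290 − 280·0.9319 = 290 − 260.9320 = 29.0680
C = P + (C − P) = 27.51 + (29.0680) = 56.5780

$56.58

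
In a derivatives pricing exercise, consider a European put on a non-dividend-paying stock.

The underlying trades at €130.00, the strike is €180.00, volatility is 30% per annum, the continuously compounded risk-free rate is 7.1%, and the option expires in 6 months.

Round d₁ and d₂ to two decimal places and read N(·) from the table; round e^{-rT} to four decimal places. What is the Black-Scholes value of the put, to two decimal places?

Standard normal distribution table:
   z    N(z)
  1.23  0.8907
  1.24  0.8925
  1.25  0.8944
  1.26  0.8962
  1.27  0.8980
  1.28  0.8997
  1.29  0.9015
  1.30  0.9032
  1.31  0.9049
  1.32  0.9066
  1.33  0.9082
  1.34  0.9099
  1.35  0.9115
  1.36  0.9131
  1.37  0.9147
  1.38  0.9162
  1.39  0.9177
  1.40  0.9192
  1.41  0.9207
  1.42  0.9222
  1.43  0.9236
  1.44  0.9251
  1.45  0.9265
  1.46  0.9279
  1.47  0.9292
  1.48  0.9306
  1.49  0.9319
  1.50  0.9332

€44.91

σ√T = 0.3·√0.5 = 0.2121
ln(S/K) + (r + σ²/2)T = ln(130/180) + (0.071 + 0.3²/2)·0.5 = -0.3254 + 0.0580 = -0.2674
d₁ = -0.2674 / 0.2121 = -1.2606 which rounds to -1.26
d₂ = d₁ − σ√T = -1.2606 − 0.2121 = -1.4728 which rounds to -1.47
exp(−rT) = exp(−0.071·0.5) = 0.9651
N(−d₂) = N(1.47) = 0.9292;  N(−d₁) = N(1.26) = 0.8962
P = 180·0.9651·0.9292 − 130·0.8962 = 161.4188 − 116.5060 = 44.9128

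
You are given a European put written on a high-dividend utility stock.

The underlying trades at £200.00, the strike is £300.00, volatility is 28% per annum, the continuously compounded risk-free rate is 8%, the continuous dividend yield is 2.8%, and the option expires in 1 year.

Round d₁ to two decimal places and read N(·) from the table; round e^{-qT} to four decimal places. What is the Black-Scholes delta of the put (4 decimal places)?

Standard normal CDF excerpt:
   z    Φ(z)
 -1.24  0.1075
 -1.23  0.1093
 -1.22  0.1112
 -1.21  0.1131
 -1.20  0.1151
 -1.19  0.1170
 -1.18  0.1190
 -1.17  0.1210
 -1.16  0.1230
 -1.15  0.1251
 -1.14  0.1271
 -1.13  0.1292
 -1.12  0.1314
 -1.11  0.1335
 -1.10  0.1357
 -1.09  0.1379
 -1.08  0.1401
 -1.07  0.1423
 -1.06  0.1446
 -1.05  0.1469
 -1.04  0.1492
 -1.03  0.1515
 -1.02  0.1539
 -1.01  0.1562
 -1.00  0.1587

-0.8446

T = 1;  σ√T = 0.2800
d₁ = [ln(200/300) + (0.08 − 0.028 + ½·0.28²)·1] / (σ√T) = (-0.4055 + 0.0912) / 0.2800 = -1.1224 → -1.12
N(d₁) = N(-1.12) = 0.1314
Δ_put = exp(−qT)·(N(d₁) − 1) = 0.9724·(0.1314 − 1) = -0.8446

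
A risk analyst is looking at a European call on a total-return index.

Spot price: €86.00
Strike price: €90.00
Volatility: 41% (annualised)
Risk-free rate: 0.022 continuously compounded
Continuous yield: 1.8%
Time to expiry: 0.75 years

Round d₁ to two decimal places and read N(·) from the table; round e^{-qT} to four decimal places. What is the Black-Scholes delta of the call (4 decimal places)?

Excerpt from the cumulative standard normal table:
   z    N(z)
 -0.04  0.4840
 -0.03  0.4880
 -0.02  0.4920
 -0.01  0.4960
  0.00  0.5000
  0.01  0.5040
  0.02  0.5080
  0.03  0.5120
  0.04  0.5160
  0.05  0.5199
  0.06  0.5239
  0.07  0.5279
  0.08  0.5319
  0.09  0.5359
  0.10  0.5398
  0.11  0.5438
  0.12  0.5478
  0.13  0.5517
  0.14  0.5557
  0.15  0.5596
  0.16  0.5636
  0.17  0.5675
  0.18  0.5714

T = 0.75;  σ√T = 0.3551
d₁ = [ln(86/90) + (0.022 − 0.018 + ½·0.41²)·0.75] / (σ√T) = (-0.0455 + 0.0660) / 0.3551 = 0.0579 ≈ 0.06
N(d₁) = N(0.06) = 0.5239
Δ_call = exp(−qT)·N(d₁) = 0.9866·0.5239 = 0.5169

0.5169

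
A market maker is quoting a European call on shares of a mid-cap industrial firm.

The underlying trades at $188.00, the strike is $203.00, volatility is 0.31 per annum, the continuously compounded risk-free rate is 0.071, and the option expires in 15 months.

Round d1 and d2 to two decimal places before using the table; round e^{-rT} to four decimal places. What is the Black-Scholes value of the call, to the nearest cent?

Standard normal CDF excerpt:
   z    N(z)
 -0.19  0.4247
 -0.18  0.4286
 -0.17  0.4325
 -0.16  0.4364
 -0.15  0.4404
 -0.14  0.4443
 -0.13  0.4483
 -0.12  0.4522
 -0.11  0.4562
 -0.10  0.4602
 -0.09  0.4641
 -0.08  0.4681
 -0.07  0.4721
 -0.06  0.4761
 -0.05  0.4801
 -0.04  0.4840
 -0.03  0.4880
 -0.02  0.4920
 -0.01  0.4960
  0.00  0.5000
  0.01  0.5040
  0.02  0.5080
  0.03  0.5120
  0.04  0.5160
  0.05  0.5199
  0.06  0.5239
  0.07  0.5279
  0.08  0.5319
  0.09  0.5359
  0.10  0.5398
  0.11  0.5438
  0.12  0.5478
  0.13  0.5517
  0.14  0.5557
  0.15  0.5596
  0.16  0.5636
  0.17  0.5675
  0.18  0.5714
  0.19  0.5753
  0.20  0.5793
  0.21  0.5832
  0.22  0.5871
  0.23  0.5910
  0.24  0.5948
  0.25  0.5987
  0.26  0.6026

σ√T = 0.31·√1.25 = 0.3466
d₁ = [ln(188/203) + (0.071 + 0.31²/2)·1.25] / 0.3466 = [-0.0768 + 0.1488] / 0.3466 = 0.2079 → 0.21
d₂ = d₁ − σ√T = 0.2079 − 0.3466 = -0.1387 → -0.14
e^(−rT) = e^(−0.071·1.25) = 0.9151
C = 188·N(0.21) − 203·0.9151·N(-0.14) = 188·0.5832 − 203·0.9151·0.4443 = 109.6416 − 82.5355 = 27.1061

$27.11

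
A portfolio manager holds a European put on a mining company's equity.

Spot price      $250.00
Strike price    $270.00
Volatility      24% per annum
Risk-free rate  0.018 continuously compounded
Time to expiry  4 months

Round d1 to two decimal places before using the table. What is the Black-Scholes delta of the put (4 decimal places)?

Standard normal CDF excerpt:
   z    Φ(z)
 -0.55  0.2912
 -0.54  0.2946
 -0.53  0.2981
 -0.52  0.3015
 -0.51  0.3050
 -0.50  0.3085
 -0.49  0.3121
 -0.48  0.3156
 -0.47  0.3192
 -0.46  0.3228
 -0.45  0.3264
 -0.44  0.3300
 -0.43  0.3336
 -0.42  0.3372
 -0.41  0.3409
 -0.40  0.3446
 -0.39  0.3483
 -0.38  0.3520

T = 0.3333;  σ√T = 0.1386
d₁ = [ln(250/270) + (0.018 + 0.24²/2)·0.3333] / 0.1386 = [-0.0770 + 0.0156] / 0.1386 = -0.4428 → -0.44
N(d₁) = N(-0.44) = 0.3300
Δ_put = N(d₁) − 1 = 0.3300 − 1 = -0.6700

-0.6700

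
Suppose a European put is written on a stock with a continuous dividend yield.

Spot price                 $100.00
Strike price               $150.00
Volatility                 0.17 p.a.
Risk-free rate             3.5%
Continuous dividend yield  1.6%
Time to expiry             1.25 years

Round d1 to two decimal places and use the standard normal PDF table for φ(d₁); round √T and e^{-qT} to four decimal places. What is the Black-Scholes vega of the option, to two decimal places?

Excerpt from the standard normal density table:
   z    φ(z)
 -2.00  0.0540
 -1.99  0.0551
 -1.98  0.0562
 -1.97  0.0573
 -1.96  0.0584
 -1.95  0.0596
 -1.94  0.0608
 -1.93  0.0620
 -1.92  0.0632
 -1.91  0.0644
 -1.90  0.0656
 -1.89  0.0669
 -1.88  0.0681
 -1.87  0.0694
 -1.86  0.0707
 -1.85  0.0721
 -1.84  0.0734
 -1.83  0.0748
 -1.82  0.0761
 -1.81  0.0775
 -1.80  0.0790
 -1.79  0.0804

σ√T = 0.17 × 1.1180 = 0.1901
d₁ = [ln(100/150) + (0.035 − 0.016 + 0.17²/2)·1.25] / 0.1901 = [-0.4055 + 0.0418] / 0.1901 = -1.9133 which rounds to -1.91
√T = √1.25 = 1.1180
φ(d₁) = φ(-1.91) = 0.0644
e^(−qT) = e^(−0.016·1.25) = 0.9802
vega = S·e^(−qT)·φ(d₁)·√T = 100·0.9802·0.0644·1.1180 = 7.0574

7.06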